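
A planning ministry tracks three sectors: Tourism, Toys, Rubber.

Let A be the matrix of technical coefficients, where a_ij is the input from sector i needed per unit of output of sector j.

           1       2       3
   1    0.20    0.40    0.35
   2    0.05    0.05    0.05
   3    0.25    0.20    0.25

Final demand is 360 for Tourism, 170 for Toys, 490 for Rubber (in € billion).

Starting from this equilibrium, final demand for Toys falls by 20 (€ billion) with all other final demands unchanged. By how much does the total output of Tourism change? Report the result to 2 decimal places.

Δx_1 = -16.25

I − A =
  [   0.80    -0.40    -0.35]
  [  -0.05     0.95    -0.05]
  [  -0.25    -0.20     0.75]
Cofactors of I−A, C_ij = (−1)^(i+j)·(minor ij) (rows/columns in the sector order above):
  C_11 = (0.95)(0.75) − (-0.05)(-0.20) = 0.7025
  C_12 = −[(-0.05)(0.75) − (-0.05)(-0.25)] = 0.0500
  C_13 = (-0.05)(-0.20) − (0.95)(-0.25) = 0.2475
  C_21 = −[(-0.40)(0.75) − (-0.35)(-0.20)] = 0.3700
  C_22 = (0.80)(0.75) − (-0.35)(-0.25) = 0.5125
  C_23 = −[(0.80)(-0.20) − (-0.40)(-0.25)] = 0.2600
  C_31 = (-0.40)(-0.05) − (-0.35)(0.95) = 0.3525
  C_32 = −[(0.80)(-0.05) − (-0.35)(-0.05)] = 0.0575
  C_33 = (0.80)(0.95) − (-0.40)(-0.05) = 0.7400
det(I−A) = Σ_j (I−A)_1j·C_1j = (0.80)(0.7025) + (-0.40)(0.0500) + (-0.35)(0.2475) = 0.455375
adj(I−A) = Cᵀ =
  [ 0.7025   0.3700   0.3525]
  [ 0.0500   0.5125   0.0575]
  [ 0.2475   0.2600   0.7400]
(I − A)⁻¹ = adj(I−A) / det(I−A) ≈
  [   1.5427     0.8125     0.7741]
  [   0.1098     1.1254     0.1263]
  [   0.5435     0.5710     1.6250]
Δx = (I − A)⁻¹ Δd with Δd having -20 in the Toys component and 0 elsewhere.
So Δx_1 = L_12 · (-20), where L_12 = adj(I−A)_12 / det(I−A) = 0.3700 / 0.455375.
Δx_1 = 0.3700 × (-20) / 0.455375 = -7.40 / 0.455375 ≈ -16.25.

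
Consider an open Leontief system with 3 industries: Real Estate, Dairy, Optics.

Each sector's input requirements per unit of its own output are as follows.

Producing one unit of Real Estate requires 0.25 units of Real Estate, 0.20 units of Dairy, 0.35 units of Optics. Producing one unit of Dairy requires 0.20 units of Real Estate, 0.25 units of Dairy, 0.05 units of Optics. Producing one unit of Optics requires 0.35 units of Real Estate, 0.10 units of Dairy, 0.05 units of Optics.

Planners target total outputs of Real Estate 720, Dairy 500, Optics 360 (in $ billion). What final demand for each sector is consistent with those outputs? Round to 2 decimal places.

d_R = 314.00, d_D = 195.00, d_O = 65.00

I − A =
  [   0.75    -0.20    -0.35]
  [  -0.20     0.75    -0.10]
  [  -0.35    -0.05     0.95]
d = (I − A) x:
  d_R = (+0.75)·720 + (-0.20)·500 + (-0.35)·360 = 314.00
  d_D = (-0.20)·720 + (+0.75)·500 + (-0.10)·360 = 195.00
  d_O = (-0.35)·720 + (-0.05)·500 + (+0.95)·360 = 65.00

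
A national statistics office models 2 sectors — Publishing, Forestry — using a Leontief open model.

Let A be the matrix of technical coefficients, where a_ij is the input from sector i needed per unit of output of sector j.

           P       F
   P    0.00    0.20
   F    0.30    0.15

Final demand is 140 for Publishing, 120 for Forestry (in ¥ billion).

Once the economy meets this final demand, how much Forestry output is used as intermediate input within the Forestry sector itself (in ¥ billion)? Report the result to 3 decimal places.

I − A =
  [   1.00    -0.20]
  [  -0.30     0.85]
det(I−A) = (1.00)(0.85) − (-0.20)(-0.30) = 0.7900
adj(I−A) = [[0.85, 0.20], [0.30, 1.00]]
(I − A)⁻¹ = adj(I−A) / det(I−A) ≈
  [   1.0759     0.2532]
  [   0.3797     1.2658]
First solve x = (I − A)⁻¹ d = adj(I−A)·d / det(I−A); in particular x_F = (0.30·140 + 1.00·120) / 0.7900 = 162.00 / 0.7900 ≈ 205.06329.
Intermediate flow from F to F: z_FF = a_FF · x_F = 0.15 × 162.00 / 0.7900 = 24.30 / 0.7900 ≈ 30.759.

z_FF = 30.759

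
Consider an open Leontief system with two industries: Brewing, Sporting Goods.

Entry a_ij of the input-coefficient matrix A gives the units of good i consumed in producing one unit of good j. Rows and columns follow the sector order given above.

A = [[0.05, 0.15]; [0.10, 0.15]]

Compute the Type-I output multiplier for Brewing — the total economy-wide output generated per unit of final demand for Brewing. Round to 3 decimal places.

m_1 = 1.199

I − A =
  [   0.95    -0.15]
  [  -0.10     0.85]
det(I−A) = (0.95)(0.85) − (-0.15)(-0.10) = 0.7925
adj(I−A) = [[0.85, 0.15], [0.10, 0.95]]
(I − A)⁻¹ = adj(I−A) / det(I−A) ≈
  [   1.0726     0.1893]
  [   0.1262     1.1987]
The output multiplier for sector j is the column-j sum of the Leontief inverse (I − A)⁻¹ = adj(I−A) / det(I−A).
Column 1 of adj(I−A): (0.85, 0.10); det(I−A) = 0.7925.
m_1 = (0.85 + 0.10) / 0.7925 = 0.95 / 0.7925 ≈ 1.199.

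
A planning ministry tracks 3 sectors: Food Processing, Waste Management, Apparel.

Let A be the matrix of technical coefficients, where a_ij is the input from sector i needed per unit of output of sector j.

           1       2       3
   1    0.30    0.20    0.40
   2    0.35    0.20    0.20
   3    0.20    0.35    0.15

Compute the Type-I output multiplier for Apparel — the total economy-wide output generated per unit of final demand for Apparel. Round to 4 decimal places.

m_3 = 4.5842

I − A =
  [   0.70    -0.20    -0.40]
  [  -0.35     0.80    -0.20]
  [  -0.20    -0.35     0.85]
Cofactors of I−A, C_ij = (−1)^(i+j)·(minor ij) (rows/columns in the sector order above):
  C_11 = (0.80)(0.85) − (-0.20)(-0.35) = 0.6100
  C_12 = −[(-0.35)(0.85) − (-0.20)(-0.20)] = 0.3375
  C_13 = (-0.35)(-0.35) − (0.80)(-0.20) = 0.2825
  C_21 = −[(-0.20)(0.85) − (-0.40)(-0.35)] = 0.3100
  C_22 = (0.70)(0.85) − (-0.40)(-0.20) = 0.5150
  C_23 = −[(0.70)(-0.35) − (-0.20)(-0.20)] = 0.2850
  C_31 = (-0.20)(-0.20) − (-0.40)(0.80) = 0.3600
  C_32 = −[(0.70)(-0.20) − (-0.40)(-0.35)] = 0.2800
  C_33 = (0.70)(0.80) − (-0.20)(-0.35) = 0.4900
det(I−A) = Σ_j (I−A)_1j·C_1j = (0.70)(0.6100) + (-0.20)(0.3375) + (-0.40)(0.2825) = 0.2465
adj(I−A) = Cᵀ =
  [ 0.6100   0.3100   0.3600]
  [ 0.3375   0.5150   0.2800]
  [ 0.2825   0.2850   0.4900]
(I − A)⁻¹ = adj(I−A) / det(I−A) ≈
  [   2.47465     1.25761     1.46045]
  [   1.36917     2.08925     1.13590]
  [   1.14604     1.15619     1.98783]
The output multiplier for sector j is the column-j sum of the Leontief inverse (I − A)⁻¹ = adj(I−A) / det(I−A).
Column 3 of adj(I−A): (0.3600, 0.2800, 0.4900); det(I−A) = 0.2465.
m_3 = (0.3600 + 0.2800 + 0.4900) / 0.2465 = 1.13 / 0.2465 ≈ 4.5842.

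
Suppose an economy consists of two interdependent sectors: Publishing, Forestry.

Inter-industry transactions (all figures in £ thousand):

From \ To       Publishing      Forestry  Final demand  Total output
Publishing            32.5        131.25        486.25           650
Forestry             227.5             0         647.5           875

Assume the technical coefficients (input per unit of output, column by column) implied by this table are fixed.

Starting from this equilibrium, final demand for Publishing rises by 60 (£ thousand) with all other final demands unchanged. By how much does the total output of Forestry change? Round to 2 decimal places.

Δx_F = 23.40

Technical coefficients a_ij = z_ij / X_j:
  a_PP = 32.5/650 = 0.05, a_FP = 227.5/650 = 0.35
  a_PF = 131.25/875 = 0.15, a_FF = 0/875 = 0.00
I − A =
  [   0.95    -0.15]
  [  -0.35     1.00]
det(I−A) = (0.95)(1.00) − (-0.15)(-0.35) = 0.8975
adj(I−A) = [[1.00, 0.15], [0.35, 0.95]]
(I − A)⁻¹ = adj(I−A) / det(I−A) ≈
  [   1.1142     0.1671]
  [   0.3900     1.0585]
Δx = (I − A)⁻¹ Δd with Δd having +60 in the Publishing component and 0 elsewhere.
So Δx_F = L_FP · (+60), where L_FP = adj(I−A)_FP / det(I−A) = 0.35 / 0.8975.
Δx_F = 0.35 × (+60) / 0.8975 = 21.00 / 0.8975 ≈ 23.40.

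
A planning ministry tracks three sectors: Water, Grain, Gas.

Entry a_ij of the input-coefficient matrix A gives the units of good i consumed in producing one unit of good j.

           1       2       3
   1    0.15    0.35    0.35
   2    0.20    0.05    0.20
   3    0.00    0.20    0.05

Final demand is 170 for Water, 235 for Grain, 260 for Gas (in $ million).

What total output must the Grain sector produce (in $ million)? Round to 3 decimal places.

x_2 = 435.874

I − A =
  [   0.85    -0.35    -0.35]
  [  -0.20     0.95    -0.20]
  [   0.00    -0.20     0.95]
Cofactors of I−A, C_ij = (−1)^(i+j)·(minor ij) (rows/columns in the sector order above):
  C_11 = (0.95)(0.95) − (-0.20)(-0.20) = 0.8625
  C_12 = −[(-0.20)(0.95) − (-0.20)(0.00)] = 0.1900
  C_13 = (-0.20)(-0.20) − (0.95)(0.00) = 0.0400
  C_21 = −[(-0.35)(0.95) − (-0.35)(-0.20)] = 0.4025
  C_22 = (0.85)(0.95) − (-0.35)(0.00) = 0.8075
  C_23 = −[(0.85)(-0.20) − (-0.35)(0.00)] = 0.1700
  C_31 = (-0.35)(-0.20) − (-0.35)(0.95) = 0.4025
  C_32 = −[(0.85)(-0.20) − (-0.35)(-0.20)] = 0.2400
  C_33 = (0.85)(0.95) − (-0.35)(-0.20) = 0.7375
det(I−A) = Σ_j (I−A)_1j·C_1j = (0.85)(0.8625) + (-0.35)(0.1900) + (-0.35)(0.0400) = 0.652625
adj(I−A) = Cᵀ =
  [ 0.8625   0.4025   0.4025]
  [ 0.1900   0.8075   0.2400]
  [ 0.0400   0.1700   0.7375]
(I − A)⁻¹ = adj(I−A) / det(I−A) ≈
  [   1.3216     0.6167     0.6167]
  [   0.2911     1.2373     0.3677]
  [   0.0613     0.2605     1.1301]
x = (I − A)⁻¹ d = adj(I−A)·d / det(I−A), with det(I−A) = 0.652625:
  x_1 = (0.8625·170 + 0.4025·235 + 0.4025·260) / 0.652625 = 345.8625 / 0.652625 ≈ 529.956
  x_2 = (0.1900·170 + 0.8075·235 + 0.2400·260) / 0.652625 = 284.4625 / 0.652625 ≈ 435.874
  x_3 = (0.0400·170 + 0.1700·235 + 0.7375·260) / 0.652625 = 238.50 / 0.652625 ≈ 365.447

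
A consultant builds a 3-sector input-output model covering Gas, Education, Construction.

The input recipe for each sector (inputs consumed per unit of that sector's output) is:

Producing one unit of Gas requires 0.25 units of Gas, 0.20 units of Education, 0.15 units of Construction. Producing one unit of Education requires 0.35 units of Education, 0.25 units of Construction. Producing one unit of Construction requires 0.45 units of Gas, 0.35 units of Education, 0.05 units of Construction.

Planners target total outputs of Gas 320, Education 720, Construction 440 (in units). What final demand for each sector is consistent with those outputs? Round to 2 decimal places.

d_1 = 42.00, d_2 = 250.00, d_3 = 190.00

I − A =
  [   0.75     0.00    -0.45]
  [  -0.20     0.65    -0.35]
  [  -0.15    -0.25     0.95]
d = (I − A) x:
  d_1 = (+0.75)·320 + (+0.00)·720 + (-0.45)·440 = 42.00
  d_2 = (-0.20)·320 + (+0.65)·720 + (-0.35)·440 = 250.00
  d_3 = (-0.15)·320 + (-0.25)·720 + (+0.95)·440 = 190.00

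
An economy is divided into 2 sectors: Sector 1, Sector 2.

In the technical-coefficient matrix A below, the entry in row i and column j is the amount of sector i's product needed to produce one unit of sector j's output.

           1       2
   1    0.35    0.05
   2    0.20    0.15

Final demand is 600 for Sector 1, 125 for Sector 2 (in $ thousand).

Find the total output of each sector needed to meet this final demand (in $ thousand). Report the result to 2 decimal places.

x_1 = 951.61, x_2 = 370.97

I − A =
  [   0.65    -0.05]
  [  -0.20     0.85]
det(I−A) = (0.65)(0.85) − (-0.05)(-0.20) = 0.5425
adj(I−A) = [[0.85, 0.05], [0.20, 0.65]]
(I − A)⁻¹ = adj(I−A) / det(I−A) ≈
  [   1.5668     0.0922]
  [   0.3687     1.1982]
x = (I − A)⁻¹ d = adj(I−A)·d / det(I−A), with det(I−A) = 0.5425:
  x_1 = (0.85·600 + 0.05·125) / 0.5425 = 516.25 / 0.5425 ≈ 951.61
  x_2 = (0.20·600 + 0.65·125) / 0.5425 = 201.25 / 0.5425 ≈ 370.97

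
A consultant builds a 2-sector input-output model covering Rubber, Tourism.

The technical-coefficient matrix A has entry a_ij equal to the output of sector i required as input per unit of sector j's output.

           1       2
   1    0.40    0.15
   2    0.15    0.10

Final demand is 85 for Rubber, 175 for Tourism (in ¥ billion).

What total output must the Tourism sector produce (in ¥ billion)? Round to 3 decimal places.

I − A =
  [   0.60    -0.15]
  [  -0.15     0.90]
det(I−A) = (0.60)(0.90) − (-0.15)(-0.15) = 0.5175
adj(I−A) = [[0.90, 0.15], [0.15, 0.60]]
(I − A)⁻¹ = adj(I−A) / det(I−A) ≈
  [   1.7391     0.2899]
  [   0.2899     1.1594]
x = (I − A)⁻¹ d = adj(I−A)·d / det(I−A), with det(I−A) = 0.5175:
  x_1 = (0.90·85 + 0.15·175) / 0.5175 = 102.75 / 0.5175 ≈ 198.551
  x_2 = (0.15·85 + 0.60·175) / 0.5175 = 117.75 / 0.5175 ≈ 227.536

x_2 = 227.536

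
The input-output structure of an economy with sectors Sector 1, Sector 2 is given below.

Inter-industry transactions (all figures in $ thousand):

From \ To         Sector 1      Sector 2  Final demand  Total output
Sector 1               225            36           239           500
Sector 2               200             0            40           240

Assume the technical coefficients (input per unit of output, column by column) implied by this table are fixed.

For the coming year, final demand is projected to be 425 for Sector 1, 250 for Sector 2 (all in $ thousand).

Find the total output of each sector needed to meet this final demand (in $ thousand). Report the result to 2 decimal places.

Technical coefficients a_ij = z_ij / X_j:
  a_11 = 225/500 = 0.45, a_21 = 200/500 = 0.40
  a_12 = 36/240 = 0.15, a_22 = 0/240 = 0.00
I − A =
  [   0.55    -0.15]
  [  -0.40     1.00]
det(I−A) = (0.55)(1.00) − (-0.15)(-0.40) = 0.4900
adj(I−A) = [[1.00, 0.15], [0.40, 0.55]]
(I − A)⁻¹ = adj(I−A) / det(I−A) ≈
  [   2.0408     0.3061]
  [   0.8163     1.1224]
x = (I − A)⁻¹ d = adj(I−A)·d / det(I−A), with det(I−A) = 0.4900:
  x_1 = (1.00·425 + 0.15·250) / 0.4900 = 462.50 / 0.4900 ≈ 943.88
  x_2 = (0.40·425 + 0.55·250) / 0.4900 = 307.50 / 0.4900 ≈ 627.55

x_1 = 943.88, x_2 = 627.55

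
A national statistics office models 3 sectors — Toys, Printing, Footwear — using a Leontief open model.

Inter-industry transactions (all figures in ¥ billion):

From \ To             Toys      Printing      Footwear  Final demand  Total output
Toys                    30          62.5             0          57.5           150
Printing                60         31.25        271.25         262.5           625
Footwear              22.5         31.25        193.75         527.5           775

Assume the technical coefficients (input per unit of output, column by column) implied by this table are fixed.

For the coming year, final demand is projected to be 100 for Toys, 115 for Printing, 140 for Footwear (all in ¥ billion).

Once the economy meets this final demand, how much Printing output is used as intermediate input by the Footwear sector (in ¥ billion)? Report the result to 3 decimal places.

z_23 = 82.921

Technical coefficients a_ij = z_ij / X_j:
  a_11 = 30/150 = 0.20, a_21 = 60/150 = 0.40, a_31 = 22.5/150 = 0.15
  a_12 = 62.5/625 = 0.10, a_22 = 31.25/625 = 0.05, a_32 = 31.25/625 = 0.05
  a_13 = 0/775 = 0.00, a_23 = 271.25/775 = 0.35, a_33 = 193.75/775 = 0.25
I − A =
  [   0.80    -0.10     0.00]
  [  -0.40     0.95    -0.35]
  [  -0.15    -0.05     0.75]
Cofactors of I−A, C_ij = (−1)^(i+j)·(minor ij) (rows/columns in the sector order above):
  C_11 = (0.95)(0.75) − (-0.35)(-0.05) = 0.6950
  C_12 = −[(-0.40)(0.75) − (-0.35)(-0.15)] = 0.3525
  C_13 = (-0.40)(-0.05) − (0.95)(-0.15) = 0.1625
  C_21 = −[(-0.10)(0.75) − (0.00)(-0.05)] = 0.0750
  C_22 = (0.80)(0.75) − (0.00)(-0.15) = 0.6000
  C_23 = −[(0.80)(-0.05) − (-0.10)(-0.15)] = 0.0550
  C_31 = (-0.10)(-0.35) − (0.00)(0.95) = 0.0350
  C_32 = −[(0.80)(-0.35) − (0.00)(-0.40)] = 0.2800
  C_33 = (0.80)(0.95) − (-0.10)(-0.40) = 0.7200
det(I−A) = Σ_j (I−A)_1j·C_1j = (0.80)(0.6950) + (-0.10)(0.3525) + (0.00)(0.1625) = 0.52075
adj(I−A) = Cᵀ =
  [ 0.6950   0.0750   0.0350]
  [ 0.3525   0.6000   0.2800]
  [ 0.1625   0.0550   0.7200]
(I − A)⁻¹ = adj(I−A) / det(I−A) ≈
  [   1.3346     0.1440     0.0672]
  [   0.6769     1.1522     0.5377]
  [   0.3120     0.1056     1.3826]
First solve x = (I − A)⁻¹ d = adj(I−A)·d / det(I−A); in particular x_3 = (0.1625·100 + 0.0550·115 + 0.7200·140) / 0.52075 = 123.375 / 0.52075 ≈ 236.91791.
Intermediate flow from 2 to 3: z_23 = a_23 · x_3 = 0.35 × 123.375 / 0.52075 = 43.18125 / 0.52075 ≈ 82.921.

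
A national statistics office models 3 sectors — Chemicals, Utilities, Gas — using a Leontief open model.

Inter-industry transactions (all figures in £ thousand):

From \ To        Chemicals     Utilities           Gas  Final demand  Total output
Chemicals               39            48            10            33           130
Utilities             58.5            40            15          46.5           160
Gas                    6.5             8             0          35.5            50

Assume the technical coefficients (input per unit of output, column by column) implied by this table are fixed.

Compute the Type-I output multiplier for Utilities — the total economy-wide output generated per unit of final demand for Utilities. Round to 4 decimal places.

m_U = 2.8926

Technical coefficients a_ij = z_ij / X_j:
  a_CC = 39/130 = 0.30, a_UC = 58.5/130 = 0.45, a_GC = 6.5/130 = 0.05
  a_CU = 48/160 = 0.30, a_UU = 40/160 = 0.25, a_GU = 8/160 = 0.05
  a_CG = 10/50 = 0.20, a_UG = 15/50 = 0.30, a_GG = 0/50 = 0.00
I − A =
  [   0.70    -0.30    -0.20]
  [  -0.45     0.75    -0.30]
  [  -0.05    -0.05     1.00]
Cofactors of I−A, C_ij = (−1)^(i+j)·(minor ij) (rows/columns in the sector order above):
  C_11 = (0.75)(1.00) − (-0.30)(-0.05) = 0.7350
  C_12 = −[(-0.45)(1.00) − (-0.30)(-0.05)] = 0.4650
  C_13 = (-0.45)(-0.05) − (0.75)(-0.05) = 0.0600
  C_21 = −[(-0.30)(1.00) − (-0.20)(-0.05)] = 0.3100
  C_22 = (0.70)(1.00) − (-0.20)(-0.05) = 0.6900
  C_23 = −[(0.70)(-0.05) − (-0.30)(-0.05)] = 0.0500
  C_31 = (-0.30)(-0.30) − (-0.20)(0.75) = 0.2400
  C_32 = −[(0.70)(-0.30) − (-0.20)(-0.45)] = 0.3000
  C_33 = (0.70)(0.75) − (-0.30)(-0.45) = 0.3900
det(I−A) = Σ_j (I−A)_1j·C_1j = (0.70)(0.7350) + (-0.30)(0.4650) + (-0.20)(0.0600) = 0.3630
adj(I−A) = Cᵀ =
  [ 0.7350   0.3100   0.2400]
  [ 0.4650   0.6900   0.3000]
  [ 0.0600   0.0500   0.3900]
(I − A)⁻¹ = adj(I−A) / det(I−A) ≈
  [   2.02479     0.85399     0.66116]
  [   1.28099     1.90083     0.82645]
  [   0.16529     0.13774     1.07438]
The output multiplier for sector j is the column-j sum of the Leontief inverse (I − A)⁻¹ = adj(I−A) / det(I−A).
Column U of adj(I−A): (0.3100, 0.6900, 0.0500); det(I−A) = 0.3630.
m_U = (0.3100 + 0.6900 + 0.0500) / 0.3630 = 1.05 / 0.3630 ≈ 2.8926.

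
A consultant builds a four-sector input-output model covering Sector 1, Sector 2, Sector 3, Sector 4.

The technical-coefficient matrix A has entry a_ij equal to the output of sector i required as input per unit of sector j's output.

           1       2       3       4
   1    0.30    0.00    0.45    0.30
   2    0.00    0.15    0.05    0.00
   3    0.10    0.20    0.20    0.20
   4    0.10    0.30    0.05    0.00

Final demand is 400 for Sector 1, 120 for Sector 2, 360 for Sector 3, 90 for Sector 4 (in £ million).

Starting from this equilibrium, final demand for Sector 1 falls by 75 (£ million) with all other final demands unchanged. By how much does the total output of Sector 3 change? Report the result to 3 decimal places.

I − A =
  [   0.70     0.00    -0.45    -0.30]
  [   0.00     0.85    -0.05     0.00]
  [  -0.10    -0.20     0.80    -0.20]
  [  -0.10    -0.30    -0.05     1.00]
Compute the cofactors C_ij = (−1)^(i+j)·(3×3 minor ij) of I−A; the adjugate is their transpose:
adj(I−A) = Cᵀ =
  [ 0.65850   0.19200   0.39975   0.27750]
  [ 0.00600   0.47350   0.03350   0.00850]
  [ 0.10200   0.18500   0.56950   0.14450]
  [ 0.07275   0.17050   0.07850   0.43075]
det(I−A) = Σ_j (I−A)_1j·C_1j = (0.70)(0.65850) + (0.00)(0.00600) + (-0.45)(0.10200) + (-0.30)(0.07275) = 0.393225
(I − A)⁻¹ = adj(I−A) / det(I−A) ≈
  [   1.6746     0.4883     1.0166     0.7057]
  [   0.0153     1.2041     0.0852     0.0216]
  [   0.2594     0.4705     1.4483     0.3675]
  [   0.1850     0.4336     0.1996     1.0954]
Δx = (I − A)⁻¹ Δd with Δd having -75 in the Sector 1 component and 0 elsewhere.
So Δx_3 = L_31 · (-75), where L_31 = adj(I−A)_31 / det(I−A) = 0.10200 / 0.393225.
Δx_3 = 0.10200 × (-75) / 0.393225 = -7.65 / 0.393225 ≈ -19.455.

Δx_3 = -19.455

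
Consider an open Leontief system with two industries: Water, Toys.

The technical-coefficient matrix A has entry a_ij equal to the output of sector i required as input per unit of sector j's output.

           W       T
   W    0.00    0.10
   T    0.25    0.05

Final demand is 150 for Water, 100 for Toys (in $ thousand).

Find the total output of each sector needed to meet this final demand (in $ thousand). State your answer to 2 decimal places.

I − A =
  [   1.00    -0.10]
  [  -0.25     0.95]
det(I−A) = (1.00)(0.95) − (-0.10)(-0.25) = 0.9250
adj(I−A) = [[0.95, 0.10], [0.25, 1.00]]
(I − A)⁻¹ = adj(I−A) / det(I−A) ≈
  [   1.0270     0.1081]
  [   0.2703     1.0811]
x = (I − A)⁻¹ d = adj(I−A)·d / det(I−A), with det(I−A) = 0.9250:
  x_W = (0.95·150 + 0.10·100) / 0.9250 = 152.50 / 0.9250 ≈ 164.86
  x_T = (0.25·150 + 1.00·100) / 0.9250 = 137.50 / 0.9250 ≈ 148.65

x_W = 164.86, x_T = 148.65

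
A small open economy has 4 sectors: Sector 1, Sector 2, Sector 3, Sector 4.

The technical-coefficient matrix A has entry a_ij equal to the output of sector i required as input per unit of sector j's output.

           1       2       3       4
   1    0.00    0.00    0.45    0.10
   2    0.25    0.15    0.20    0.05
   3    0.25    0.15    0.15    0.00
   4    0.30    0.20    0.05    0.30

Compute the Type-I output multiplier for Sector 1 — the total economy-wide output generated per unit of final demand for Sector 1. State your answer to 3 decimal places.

m_1 = 3.029

I − A =
  [   1.00     0.00    -0.45    -0.10]
  [  -0.25     0.85    -0.20    -0.05]
  [  -0.25    -0.15     0.85     0.00]
  [  -0.30    -0.20    -0.05     0.70]
Compute the cofactors C_ij = (−1)^(i+j)·(3×3 minor ij) of I−A; the adjugate is their transpose:
adj(I−A) = Cᵀ =
  [ 0.475875   0.065000   0.271500   0.072625]
  [ 0.197125   0.489500   0.223250   0.063125]
  [ 0.174750   0.105500   0.554500   0.032500]
  [ 0.272750   0.175250   0.219750   0.580000]
det(I−A) = Σ_j (I−A)_1j·C_1j = (1.00)(0.475875) + (0.00)(0.197125) + (-0.45)(0.174750) + (-0.10)(0.272750) = 0.3699625
(I − A)⁻¹ = adj(I−A) / det(I−A) ≈
  [   1.2863     0.1757     0.7339     0.1963]
  [   0.5328     1.3231     0.6034     0.1706]
  [   0.4723     0.2852     1.4988     0.0878]
  [   0.7372     0.4737     0.5940     1.5677]
The output multiplier for sector j is the column-j sum of the Leontief inverse (I − A)⁻¹ = adj(I−A) / det(I−A).
Column 1 of adj(I−A): (0.475875, 0.197125, 0.174750, 0.272750); det(I−A) = 0.3699625.
m_1 = (0.475875 + 0.197125 + 0.174750 + 0.272750) / 0.3699625 = 1.1205 / 0.3699625 ≈ 3.029.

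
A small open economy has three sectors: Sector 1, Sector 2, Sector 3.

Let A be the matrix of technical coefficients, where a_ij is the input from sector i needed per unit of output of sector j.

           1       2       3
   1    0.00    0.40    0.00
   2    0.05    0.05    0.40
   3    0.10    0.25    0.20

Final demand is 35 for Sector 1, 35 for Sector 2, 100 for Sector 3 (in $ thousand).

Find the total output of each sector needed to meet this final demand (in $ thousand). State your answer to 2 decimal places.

I − A =
  [   1.00    -0.40     0.00]
  [  -0.05     0.95    -0.40]
  [  -0.10    -0.25     0.80]
Cofactors of I−A, C_ij = (−1)^(i+j)·(minor ij) (rows/columns in the sector order above):
  C_11 = (0.95)(0.80) − (-0.40)(-0.25) = 0.6600
  C_12 = −[(-0.05)(0.80) − (-0.40)(-0.10)] = 0.0800
  C_13 = (-0.05)(-0.25) − (0.95)(-0.10) = 0.1075
  C_21 = −[(-0.40)(0.80) − (0.00)(-0.25)] = 0.3200
  C_22 = (1.00)(0.80) − (0.00)(-0.10) = 0.8000
  C_23 = −[(1.00)(-0.25) − (-0.40)(-0.10)] = 0.2900
  C_31 = (-0.40)(-0.40) − (0.00)(0.95) = 0.1600
  C_32 = −[(1.00)(-0.40) − (0.00)(-0.05)] = 0.4000
  C_33 = (1.00)(0.95) − (-0.40)(-0.05) = 0.9300
det(I−A) = Σ_j (I−A)_1j·C_1j = (1.00)(0.6600) + (-0.40)(0.0800) + (0.00)(0.1075) = 0.6280
adj(I−A) = Cᵀ =
  [ 0.6600   0.3200   0.1600]
  [ 0.0800   0.8000   0.4000]
  [ 0.1075   0.2900   0.9300]
(I − A)⁻¹ = adj(I−A) / det(I−A) ≈
  [   1.0510     0.5096     0.2548]
  [   0.1274     1.2739     0.6369]
  [   0.1712     0.4618     1.4809]
x = (I − A)⁻¹ d = adj(I−A)·d / det(I−A), with det(I−A) = 0.6280:
  x_1 = (0.6600·35 + 0.3200·35 + 0.1600·100) / 0.6280 = 50.30 / 0.6280 ≈ 80.10
  x_2 = (0.0800·35 + 0.8000·35 + 0.4000·100) / 0.6280 = 70.80 / 0.6280 ≈ 112.74
  x_3 = (0.1075·35 + 0.2900·35 + 0.9300·100) / 0.6280 = 106.9125 / 0.6280 ≈ 170.24

x_1 = 80.10, x_2 = 112.74, x_3 = 170.24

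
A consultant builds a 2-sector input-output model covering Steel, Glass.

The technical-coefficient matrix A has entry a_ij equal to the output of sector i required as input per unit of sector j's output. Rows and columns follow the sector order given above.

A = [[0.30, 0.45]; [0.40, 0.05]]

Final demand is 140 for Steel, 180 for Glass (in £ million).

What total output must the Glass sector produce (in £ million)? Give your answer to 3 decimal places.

x_2 = 375.258

I − A =
  [   0.70    -0.45]
  [  -0.40     0.95]
det(I−A) = (0.70)(0.95) − (-0.45)(-0.40) = 0.4850
adj(I−A) = [[0.95, 0.45], [0.40, 0.70]]
(I − A)⁻¹ = adj(I−A) / det(I−A) ≈
  [   1.9588     0.9278]
  [   0.8247     1.4433]
x = (I − A)⁻¹ d = adj(I−A)·d / det(I−A), with det(I−A) = 0.4850:
  x_1 = (0.95·140 + 0.45·180) / 0.4850 = 214.00 / 0.4850 ≈ 441.237
  x_2 = (0.40·140 + 0.70·180) / 0.4850 = 182.00 / 0.4850 ≈ 375.258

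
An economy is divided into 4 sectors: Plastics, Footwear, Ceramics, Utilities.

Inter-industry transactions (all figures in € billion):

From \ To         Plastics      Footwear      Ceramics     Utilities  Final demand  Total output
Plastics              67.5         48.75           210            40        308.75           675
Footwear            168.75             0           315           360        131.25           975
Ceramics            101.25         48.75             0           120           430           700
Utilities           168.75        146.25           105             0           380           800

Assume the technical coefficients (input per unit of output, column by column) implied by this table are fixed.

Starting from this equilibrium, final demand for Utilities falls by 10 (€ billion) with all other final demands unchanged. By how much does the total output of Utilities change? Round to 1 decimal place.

Δx_4 = -11.8

Technical coefficients a_ij = z_ij / X_j:
  a_11 = 67.5/675 = 0.10, a_21 = 168.75/675 = 0.25, a_31 = 101.25/675 = 0.15, a_41 = 168.75/675 = 0.25
  a_12 = 48.75/975 = 0.05, a_22 = 0/975 = 0.00, a_32 = 48.75/975 = 0.05, a_42 = 146.25/975 = 0.15
  a_13 = 210/700 = 0.30, a_23 = 315/700 = 0.45, a_33 = 0/700 = 0.00, a_43 = 105/700 = 0.15
  a_14 = 40/800 = 0.05, a_24 = 360/800 = 0.45, a_34 = 120/800 = 0.15, a_44 = 0/800 = 0.00
I − A =
  [   0.90    -0.05    -0.30    -0.05]
  [  -0.25     1.00    -0.45    -0.45]
  [  -0.15    -0.05     1.00    -0.15]
  [  -0.25    -0.15    -0.15     1.00]
Compute the cofactors C_ij = (−1)^(i+j)·(3×3 minor ij) of I−A; the adjugate is their transpose:
adj(I−A) = Cᵀ =
  [ 0.874000   0.078500   0.316500   0.126500]
  [ 0.451375   0.809875   0.570750   0.472625]
  [ 0.201125   0.075125   0.806750   0.164875]
  [ 0.316375   0.152375   0.285750   0.815125]
det(I−A) = Σ_j (I−A)_1j·C_1j = (0.90)(0.874000) + (-0.05)(0.451375) + (-0.30)(0.201125) + (-0.05)(0.316375) = 0.687875
(I − A)⁻¹ = adj(I−A) / det(I−A) ≈
  [   1.2706     0.1141     0.4601     0.1839]
  [   0.6562     1.1774     0.8297     0.6871]
  [   0.2924     0.1092     1.1728     0.2397]
  [   0.4599     0.2215     0.4154     1.1850]
Δx = (I − A)⁻¹ Δd with Δd having -10 in the Utilities component and 0 elsewhere.
So Δx_4 = L_44 · (-10), where L_44 = adj(I−A)_44 / det(I−A) = 0.815125 / 0.687875.
Δx_4 = 0.815125 × (-10) / 0.687875 = -8.15125 / 0.687875 ≈ -11.8.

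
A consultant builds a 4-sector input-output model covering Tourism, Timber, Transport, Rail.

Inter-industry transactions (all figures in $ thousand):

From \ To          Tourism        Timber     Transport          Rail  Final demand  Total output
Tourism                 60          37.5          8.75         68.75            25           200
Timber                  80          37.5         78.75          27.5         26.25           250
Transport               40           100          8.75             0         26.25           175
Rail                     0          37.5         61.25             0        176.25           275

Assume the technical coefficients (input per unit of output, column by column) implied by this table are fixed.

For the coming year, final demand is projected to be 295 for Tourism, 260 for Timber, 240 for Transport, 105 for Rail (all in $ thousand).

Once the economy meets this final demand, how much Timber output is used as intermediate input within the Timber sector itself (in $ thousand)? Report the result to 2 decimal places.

Technical coefficients a_ij = z_ij / X_j:
  a_11 = 60/200 = 0.30, a_21 = 80/200 = 0.40, a_31 = 40/200 = 0.20, a_41 = 0/200 = 0.00
  a_12 = 37.5/250 = 0.15, a_22 = 37.5/250 = 0.15, a_32 = 100/250 = 0.40, a_42 = 37.5/250 = 0.15
  a_13 = 8.75/175 = 0.05, a_23 = 78.75/175 = 0.45, a_33 = 8.75/175 = 0.05, a_43 = 61.25/175 = 0.35
  a_14 = 68.75/275 = 0.25, a_24 = 27.5/275 = 0.10, a_34 = 0/275 = 0.00, a_44 = 0/275 = 0.00
I − A =
  [   0.70    -0.15    -0.05    -0.25]
  [  -0.40     0.85    -0.45    -0.10]
  [  -0.20    -0.40     0.95     0.00]
  [   0.00    -0.15    -0.35     1.00]
Compute the cofactors C_ij = (−1)^(i+j)·(3×3 minor ij) of I−A; the adjugate is their transpose:
adj(I−A) = Cᵀ =
  [ 0.599250   0.233125   0.205750   0.173125]
  [ 0.477000   0.637500   0.394500   0.183000]
  [ 0.327000   0.317500   0.509500   0.113500]
  [ 0.186000   0.206750   0.237500   0.352250]
det(I−A) = Σ_j (I−A)_1j·C_1j = (0.70)(0.599250) + (-0.15)(0.477000) + (-0.05)(0.327000) + (-0.25)(0.186000) = 0.285075
(I − A)⁻¹ = adj(I−A) / det(I−A) ≈
  [   2.1021     0.8178     0.7217     0.6073]
  [   1.6732     2.2363     1.3838     0.6419]
  [   1.1471     1.1137     1.7872     0.3981]
  [   0.6525     0.7252     0.8331     1.2356]
First solve x = (I − A)⁻¹ d = adj(I−A)·d / det(I−A); in particular x_2 = (0.477000·295 + 0.637500·260 + 0.394500·240 + 0.183000·105) / 0.285075 = 420.36 / 0.285075 ≈ 1474.5593.
Intermediate flow from 2 to 2: z_22 = a_22 · x_2 = 0.15 × 420.36 / 0.285075 = 63.054 / 0.285075 ≈ 221.18.

z_22 = 221.18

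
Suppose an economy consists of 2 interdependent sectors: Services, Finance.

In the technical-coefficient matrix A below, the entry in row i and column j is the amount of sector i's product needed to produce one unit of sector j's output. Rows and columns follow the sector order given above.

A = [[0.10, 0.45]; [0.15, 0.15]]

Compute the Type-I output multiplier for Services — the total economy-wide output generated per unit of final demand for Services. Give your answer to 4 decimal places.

I − A =
  [   0.90    -0.45]
  [  -0.15     0.85]
det(I−A) = (0.90)(0.85) − (-0.45)(-0.15) = 0.6975
adj(I−A) = [[0.85, 0.45], [0.15, 0.90]]
(I − A)⁻¹ = adj(I−A) / det(I−A) ≈
  [   1.21864     0.64516]
  [   0.21505     1.29032]
The output multiplier for sector j is the column-j sum of the Leontief inverse (I − A)⁻¹ = adj(I−A) / det(I−A).
Column S of adj(I−A): (0.85, 0.15); det(I−A) = 0.6975.
m_S = (0.85 + 0.15) / 0.6975 = 1.00 / 0.6975 ≈ 1.4337.

m_S = 1.4337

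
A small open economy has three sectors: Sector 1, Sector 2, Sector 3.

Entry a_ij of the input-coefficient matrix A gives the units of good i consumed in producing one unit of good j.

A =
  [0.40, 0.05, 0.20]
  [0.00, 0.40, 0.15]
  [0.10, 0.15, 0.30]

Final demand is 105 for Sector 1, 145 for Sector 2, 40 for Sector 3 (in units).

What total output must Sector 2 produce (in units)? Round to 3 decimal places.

x_2 = 279.845

I − A =
  [   0.60    -0.05    -0.20]
  [   0.00     0.60    -0.15]
  [  -0.10    -0.15     0.70]
Cofactors of I−A, C_ij = (−1)^(i+j)·(minor ij) (rows/columns in the sector order above):
  C_11 = (0.60)(0.70) − (-0.15)(-0.15) = 0.3975
  C_12 = −[(0.00)(0.70) − (-0.15)(-0.10)] = 0.0150
  C_13 = (0.00)(-0.15) − (0.60)(-0.10) = 0.0600
  C_21 = −[(-0.05)(0.70) − (-0.20)(-0.15)] = 0.0650
  C_22 = (0.60)(0.70) − (-0.20)(-0.10) = 0.4000
  C_23 = −[(0.60)(-0.15) − (-0.05)(-0.10)] = 0.0950
  C_31 = (-0.05)(-0.15) − (-0.20)(0.60) = 0.1275
  C_32 = −[(0.60)(-0.15) − (-0.20)(0.00)] = 0.0900
  C_33 = (0.60)(0.60) − (-0.05)(0.00) = 0.3600
det(I−A) = Σ_j (I−A)_1j·C_1j = (0.60)(0.3975) + (-0.05)(0.0150) + (-0.20)(0.0600) = 0.22575
adj(I−A) = Cᵀ =
  [ 0.3975   0.0650   0.1275]
  [ 0.0150   0.4000   0.0900]
  [ 0.0600   0.0950   0.3600]
(I − A)⁻¹ = adj(I−A) / det(I−A) ≈
  [   1.7608     0.2879     0.5648]
  [   0.0664     1.7719     0.3987]
  [   0.2658     0.4208     1.5947]
x = (I − A)⁻¹ d = adj(I−A)·d / det(I−A), with det(I−A) = 0.22575:
  x_1 = (0.3975·105 + 0.0650·145 + 0.1275·40) / 0.22575 = 56.2625 / 0.22575 ≈ 249.225
  x_2 = (0.0150·105 + 0.4000·145 + 0.0900·40) / 0.22575 = 63.175 / 0.22575 ≈ 279.845
  x_3 = (0.0600·105 + 0.0950·145 + 0.3600·40) / 0.22575 = 34.475 / 0.22575 ≈ 152.713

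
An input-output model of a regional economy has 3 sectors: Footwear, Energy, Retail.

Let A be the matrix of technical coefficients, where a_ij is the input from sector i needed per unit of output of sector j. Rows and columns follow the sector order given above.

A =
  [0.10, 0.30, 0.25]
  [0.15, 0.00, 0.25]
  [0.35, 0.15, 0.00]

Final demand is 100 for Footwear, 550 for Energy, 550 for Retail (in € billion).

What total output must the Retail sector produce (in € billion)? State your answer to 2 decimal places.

x_3 = 911.13

I − A =
  [   0.90    -0.30    -0.25]
  [  -0.15     1.00    -0.25]
  [  -0.35    -0.15     1.00]
Cofactors of I−A, C_ij = (−1)^(i+j)·(minor ij) (rows/columns in the sector order above):
  C_11 = (1.00)(1.00) − (-0.25)(-0.15) = 0.9625
  C_12 = −[(-0.15)(1.00) − (-0.25)(-0.35)] = 0.2375
  C_13 = (-0.15)(-0.15) − (1.00)(-0.35) = 0.3725
  C_21 = −[(-0.30)(1.00) − (-0.25)(-0.15)] = 0.3375
  C_22 = (0.90)(1.00) − (-0.25)(-0.35) = 0.8125
  C_23 = −[(0.90)(-0.15) − (-0.30)(-0.35)] = 0.2400
  C_31 = (-0.30)(-0.25) − (-0.25)(1.00) = 0.3250
  C_32 = −[(0.90)(-0.25) − (-0.25)(-0.15)] = 0.2625
  C_33 = (0.90)(1.00) − (-0.30)(-0.15) = 0.8550
det(I−A) = Σ_j (I−A)_1j·C_1j = (0.90)(0.9625) + (-0.30)(0.2375) + (-0.25)(0.3725) = 0.701875
adj(I−A) = Cᵀ =
  [ 0.9625   0.3375   0.3250]
  [ 0.2375   0.8125   0.2625]
  [ 0.3725   0.2400   0.8550]
(I − A)⁻¹ = adj(I−A) / det(I−A) ≈
  [   1.3713     0.4809     0.4630]
  [   0.3384     1.1576     0.3740]
  [   0.5307     0.3419     1.2182]
x = (I − A)⁻¹ d = adj(I−A)·d / det(I−A), with det(I−A) = 0.701875:
  x_1 = (0.9625·100 + 0.3375·550 + 0.3250·550) / 0.701875 = 460.625 / 0.701875 ≈ 656.28
  x_2 = (0.2375·100 + 0.8125·550 + 0.2625·550) / 0.701875 = 615.00 / 0.701875 ≈ 876.22
  x_3 = (0.3725·100 + 0.2400·550 + 0.8550·550) / 0.701875 = 639.50 / 0.701875 ≈ 911.13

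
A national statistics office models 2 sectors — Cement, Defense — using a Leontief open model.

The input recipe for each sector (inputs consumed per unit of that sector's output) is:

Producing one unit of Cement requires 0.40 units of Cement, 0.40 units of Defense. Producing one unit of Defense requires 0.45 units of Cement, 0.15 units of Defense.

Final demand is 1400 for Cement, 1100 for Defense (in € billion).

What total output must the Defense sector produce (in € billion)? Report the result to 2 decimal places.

x_D = 3696.97

I − A =
  [   0.60    -0.45]
  [  -0.40     0.85]
det(I−A) = (0.60)(0.85) − (-0.45)(-0.40) = 0.3300
adj(I−A) = [[0.85, 0.45], [0.40, 0.60]]
(I − A)⁻¹ = adj(I−A) / det(I−A) ≈
  [   2.5758     1.3636]
  [   1.2121     1.8182]
x = (I − A)⁻¹ d = adj(I−A)·d / det(I−A), with det(I−A) = 0.3300:
  x_C = (0.85·1400 + 0.45·1100) / 0.3300 = 1685.00 / 0.3300 ≈ 5106.06
  x_D = (0.40·1400 + 0.60·1100) / 0.3300 = 1220.00 / 0.3300 ≈ 3696.97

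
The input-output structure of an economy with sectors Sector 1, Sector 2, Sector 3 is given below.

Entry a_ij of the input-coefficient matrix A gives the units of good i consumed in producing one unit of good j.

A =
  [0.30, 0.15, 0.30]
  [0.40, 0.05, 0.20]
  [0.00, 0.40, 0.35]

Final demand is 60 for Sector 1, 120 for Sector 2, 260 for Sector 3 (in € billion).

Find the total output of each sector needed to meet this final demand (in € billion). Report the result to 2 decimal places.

x_1 = 484.87, x_2 = 476.40, x_3 = 693.17

I − A =
  [   0.70    -0.15    -0.30]
  [  -0.40     0.95    -0.20]
  [   0.00    -0.40     0.65]
Cofactors of I−A, C_ij = (−1)^(i+j)·(minor ij) (rows/columns in the sector order above):
  C_11 = (0.95)(0.65) − (-0.20)(-0.40) = 0.5375
  C_12 = −[(-0.40)(0.65) − (-0.20)(0.00)] = 0.2600
  C_13 = (-0.40)(-0.40) − (0.95)(0.00) = 0.1600
  C_21 = −[(-0.15)(0.65) − (-0.30)(-0.40)] = 0.2175
  C_22 = (0.70)(0.65) − (-0.30)(0.00) = 0.4550
  C_23 = −[(0.70)(-0.40) − (-0.15)(0.00)] = 0.2800
  C_31 = (-0.15)(-0.20) − (-0.30)(0.95) = 0.3150
  C_32 = −[(0.70)(-0.20) − (-0.30)(-0.40)] = 0.2600
  C_33 = (0.70)(0.95) − (-0.15)(-0.40) = 0.6050
det(I−A) = Σ_j (I−A)_1j·C_1j = (0.70)(0.5375) + (-0.15)(0.2600) + (-0.30)(0.1600) = 0.28925
adj(I−A) = Cᵀ =
  [ 0.5375   0.2175   0.3150]
  [ 0.2600   0.4550   0.2600]
  [ 0.1600   0.2800   0.6050]
(I − A)⁻¹ = adj(I−A) / det(I−A) ≈
  [   1.8583     0.7519     1.0890]
  [   0.8989     1.5730     0.8989]
  [   0.5532     0.9680     2.0916]
x = (I − A)⁻¹ d = adj(I−A)·d / det(I−A), with det(I−A) = 0.28925:
  x_1 = (0.5375·60 + 0.2175·120 + 0.3150·260) / 0.28925 = 140.25 / 0.28925 ≈ 484.87
  x_2 = (0.2600·60 + 0.4550·120 + 0.2600·260) / 0.28925 = 137.80 / 0.28925 ≈ 476.40
  x_3 = (0.1600·60 + 0.2800·120 + 0.6050·260) / 0.28925 = 200.50 / 0.28925 ≈ 693.17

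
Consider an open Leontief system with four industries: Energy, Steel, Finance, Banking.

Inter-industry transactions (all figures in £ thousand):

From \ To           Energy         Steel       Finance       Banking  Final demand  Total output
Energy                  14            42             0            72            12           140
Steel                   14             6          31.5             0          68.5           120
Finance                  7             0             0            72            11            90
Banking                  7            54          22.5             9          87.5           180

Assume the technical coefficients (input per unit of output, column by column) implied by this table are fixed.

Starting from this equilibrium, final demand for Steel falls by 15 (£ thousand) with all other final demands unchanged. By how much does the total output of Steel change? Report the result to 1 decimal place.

Technical coefficients a_ij = z_ij / X_j:
  a_EE = 14/140 = 0.10, a_SE = 14/140 = 0.10, a_FE = 7/140 = 0.05, a_BE = 7/140 = 0.05
  a_ES = 42/120 = 0.35, a_SS = 6/120 = 0.05, a_FS = 0/120 = 0.00, a_BS = 54/120 = 0.45
  a_EF = 0/90 = 0.00, a_SF = 31.5/90 = 0.35, a_FF = 0/90 = 0.00, a_BF = 22.5/90 = 0.25
  a_EB = 72/180 = 0.40, a_SB = 0/180 = 0.00, a_FB = 72/180 = 0.40, a_BB = 9/180 = 0.05
I − A =
  [   0.90    -0.35     0.00    -0.40]
  [  -0.10     0.95    -0.35     0.00]
  [  -0.05     0.00     1.00    -0.40]
  [  -0.05    -0.45    -0.25     0.95]
Compute the cofactors C_ij = (−1)^(i+j)·(3×3 minor ij) of I−A; the adjugate is their transpose:
adj(I−A) = Cᵀ =
  [ 0.744500   0.477500   0.274375   0.429000]
  [ 0.108625   0.740000   0.302250   0.173000]
  [ 0.082125   0.194625   0.742000   0.347000]
  [ 0.112250   0.426875   0.352875   0.813875]
det(I−A) = Σ_j (I−A)_1j·C_1j = (0.90)(0.744500) + (-0.35)(0.108625) + (0.00)(0.082125) + (-0.40)(0.112250) = 0.58713125
(I − A)⁻¹ = adj(I−A) / det(I−A) ≈
  [   1.2680     0.8133     0.4673     0.7307]
  [   0.1850     1.2604     0.5148     0.2947]
  [   0.1399     0.3315     1.2638     0.5910]
  [   0.1912     0.7271     0.6010     1.3862]
Δx = (I − A)⁻¹ Δd with Δd having -15 in the Steel component and 0 elsewhere.
So Δx_S = L_SS · (-15), where L_SS = adj(I−A)_SS / det(I−A) = 0.740000 / 0.58713125.
Δx_S = 0.740000 × (-15) / 0.58713125 = -11.10 / 0.58713125 ≈ -18.9.

Δx_S = -18.9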